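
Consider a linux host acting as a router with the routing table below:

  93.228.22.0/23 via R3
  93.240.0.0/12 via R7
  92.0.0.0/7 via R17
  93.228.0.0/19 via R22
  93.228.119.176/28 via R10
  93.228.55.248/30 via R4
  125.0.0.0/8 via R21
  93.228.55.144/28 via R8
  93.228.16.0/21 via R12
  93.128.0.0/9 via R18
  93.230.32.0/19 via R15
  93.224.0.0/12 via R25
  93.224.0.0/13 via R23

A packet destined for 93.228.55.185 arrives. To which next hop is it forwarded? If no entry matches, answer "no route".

R23

Routes whose prefix contains 93.228.55.185:
  92.0.0.0/7 (92.0.0.0 - 93.255.255.255) -> R17
  93.128.0.0/9 (93.128.0.0 - 93.255.255.255) -> R18
  93.224.0.0/12 (93.224.0.0 - 93.239.255.255) -> R25
  93.224.0.0/13 (93.224.0.0 - 93.231.255.255) -> R23
More-specific entries that do NOT match:
  93.228.55.248/30 (93.228.55.248 - 93.228.55.251) does not contain 93.228.55.185
  93.228.119.176/28 (93.228.119.176 - 93.228.119.191) does not contain 93.228.55.185
  93.228.55.144/28 (93.228.55.144 - 93.228.55.159) does not contain 93.228.55.185
  93.228.22.0/23 (93.228.22.0 - 93.228.23.255) does not contain 93.228.55.185
  93.228.16.0/21 (93.228.16.0 - 93.228.23.255) does not contain 93.228.55.185
  93.228.0.0/19 (93.228.0.0 - 93.228.31.255) does not contain 93.228.55.185
  93.230.32.0/19 (93.230.32.0 - 93.230.63.255) does not contain 93.228.55.185
Longest matching prefix is /13 -> next hop R23.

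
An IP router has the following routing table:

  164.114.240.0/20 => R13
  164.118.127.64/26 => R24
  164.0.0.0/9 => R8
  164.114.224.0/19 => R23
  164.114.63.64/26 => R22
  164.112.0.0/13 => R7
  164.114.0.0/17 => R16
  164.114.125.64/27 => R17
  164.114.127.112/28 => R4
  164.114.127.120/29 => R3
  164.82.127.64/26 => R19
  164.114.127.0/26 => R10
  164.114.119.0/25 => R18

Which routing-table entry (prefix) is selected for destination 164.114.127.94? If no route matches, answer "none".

164.114.0.0/17

Entries matching 164.114.127.94:
  164.0.0.0/9 (164.0.0.0 - 164.127.255.255)
  164.112.0.0/13 (164.112.0.0 - 164.119.255.255)
  164.114.0.0/17 (164.114.0.0 - 164.114.127.255)
Most specific is 164.114.0.0/17.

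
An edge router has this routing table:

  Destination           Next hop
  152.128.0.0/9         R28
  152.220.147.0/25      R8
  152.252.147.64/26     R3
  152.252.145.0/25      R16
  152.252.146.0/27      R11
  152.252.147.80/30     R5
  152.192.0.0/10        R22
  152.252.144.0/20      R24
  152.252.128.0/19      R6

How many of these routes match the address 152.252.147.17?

4

Prefixes containing 152.252.147.17:
  152.128.0.0/9 (152.128.0.0 - 152.255.255.255)
  152.192.0.0/10 (152.192.0.0 - 152.255.255.255)
  152.252.128.0/19 (152.252.128.0 - 152.252.159.255)
  152.252.144.0/20 (152.252.144.0 - 152.252.159.255)
Total matching entries: 4.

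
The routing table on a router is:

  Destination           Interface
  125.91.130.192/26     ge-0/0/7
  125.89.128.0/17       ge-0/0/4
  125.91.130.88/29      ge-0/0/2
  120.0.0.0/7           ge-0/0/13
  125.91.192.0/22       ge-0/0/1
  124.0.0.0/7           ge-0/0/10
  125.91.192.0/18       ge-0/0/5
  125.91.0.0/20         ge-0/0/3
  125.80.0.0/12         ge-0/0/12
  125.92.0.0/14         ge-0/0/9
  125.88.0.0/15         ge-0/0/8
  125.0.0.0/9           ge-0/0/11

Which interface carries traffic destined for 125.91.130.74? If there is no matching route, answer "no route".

Routes whose prefix contains 125.91.130.74:
  124.0.0.0/7 (124.0.0.0 - 125.255.255.255) -> ge-0/0/10
  125.0.0.0/9 (125.0.0.0 - 125.127.255.255) -> ge-0/0/11
  125.80.0.0/12 (125.80.0.0 - 125.95.255.255) -> ge-0/0/12
More-specific entries that do NOT match:
  125.91.130.88/29 (125.91.130.88 - 125.91.130.95) does not contain 125.91.130.74
  125.91.130.192/26 (125.91.130.192 - 125.91.130.255) does not contain 125.91.130.74
  125.91.192.0/22 (125.91.192.0 - 125.91.195.255) does not contain 125.91.130.74
  125.91.0.0/20 (125.91.0.0 - 125.91.15.255) does not contain 125.91.130.74
  125.91.192.0/18 (125.91.192.0 - 125.91.255.255) does not contain 125.91.130.74
  125.89.128.0/17 (125.89.128.0 - 125.89.255.255) does not contain 125.91.130.74
  125.88.0.0/15 (125.88.0.0 - 125.89.255.255) does not contain 125.91.130.74
  125.92.0.0/14 (125.92.0.0 - 125.95.255.255) does not contain 125.91.130.74
Longest matching prefix is /12 -> interface ge-0/0/12.

ge-0/0/12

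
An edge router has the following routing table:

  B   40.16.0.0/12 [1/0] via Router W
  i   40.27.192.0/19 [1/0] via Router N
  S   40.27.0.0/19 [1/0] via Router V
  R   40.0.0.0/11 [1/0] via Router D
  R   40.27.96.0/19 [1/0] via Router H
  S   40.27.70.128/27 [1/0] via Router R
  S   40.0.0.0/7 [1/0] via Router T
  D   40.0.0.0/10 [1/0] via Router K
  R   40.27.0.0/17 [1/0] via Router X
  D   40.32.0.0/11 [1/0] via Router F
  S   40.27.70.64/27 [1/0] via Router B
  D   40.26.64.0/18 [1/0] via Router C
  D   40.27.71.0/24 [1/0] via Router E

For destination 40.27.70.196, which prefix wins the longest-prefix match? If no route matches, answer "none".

Entries matching 40.27.70.196:
  40.0.0.0/7 (40.0.0.0 - 41.255.255.255)
  40.0.0.0/10 (40.0.0.0 - 40.63.255.255)
  40.0.0.0/11 (40.0.0.0 - 40.31.255.255)
  40.16.0.0/12 (40.16.0.0 - 40.31.255.255)
  40.27.0.0/17 (40.27.0.0 - 40.27.127.255)
Most specific is 40.27.0.0/17.

40.27.0.0/17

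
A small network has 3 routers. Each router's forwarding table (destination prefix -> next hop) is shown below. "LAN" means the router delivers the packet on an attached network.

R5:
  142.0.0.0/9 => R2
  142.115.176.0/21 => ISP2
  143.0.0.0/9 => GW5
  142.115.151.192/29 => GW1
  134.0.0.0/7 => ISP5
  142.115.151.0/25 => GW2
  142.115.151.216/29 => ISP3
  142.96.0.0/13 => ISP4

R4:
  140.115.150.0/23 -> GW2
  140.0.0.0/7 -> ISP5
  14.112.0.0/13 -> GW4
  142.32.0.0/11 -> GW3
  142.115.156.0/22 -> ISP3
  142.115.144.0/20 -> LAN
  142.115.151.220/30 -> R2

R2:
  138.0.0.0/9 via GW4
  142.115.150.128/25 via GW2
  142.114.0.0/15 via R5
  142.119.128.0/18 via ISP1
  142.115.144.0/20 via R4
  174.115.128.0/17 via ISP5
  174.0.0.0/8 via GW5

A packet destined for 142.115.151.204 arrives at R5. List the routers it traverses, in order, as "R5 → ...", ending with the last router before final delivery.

At R5: longest match for 142.115.151.204 is 142.0.0.0/9 -> R2
At R2: longest match for 142.115.151.204 is 142.115.144.0/20 -> R4
At R4: longest match for 142.115.151.204 is 142.115.144.0/20 -> LAN

R5 → R2 → R4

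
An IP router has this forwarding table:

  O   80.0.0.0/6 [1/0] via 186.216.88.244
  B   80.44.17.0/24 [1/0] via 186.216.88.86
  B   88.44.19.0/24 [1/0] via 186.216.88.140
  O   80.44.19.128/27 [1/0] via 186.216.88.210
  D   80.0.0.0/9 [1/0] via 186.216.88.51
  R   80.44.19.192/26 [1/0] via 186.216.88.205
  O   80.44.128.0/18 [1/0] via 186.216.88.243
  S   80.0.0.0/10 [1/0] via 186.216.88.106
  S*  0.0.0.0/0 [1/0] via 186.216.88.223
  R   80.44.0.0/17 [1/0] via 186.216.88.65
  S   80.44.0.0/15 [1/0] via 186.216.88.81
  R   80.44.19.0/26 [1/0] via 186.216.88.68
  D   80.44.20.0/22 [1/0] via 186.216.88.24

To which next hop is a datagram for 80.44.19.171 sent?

Routes whose prefix contains 80.44.19.171:
  0.0.0.0/0 (default, matches everything) -> 186.216.88.223
  80.0.0.0/6 (80.0.0.0 - 83.255.255.255) -> 186.216.88.244
  80.0.0.0/9 (80.0.0.0 - 80.127.255.255) -> 186.216.88.51
  80.0.0.0/10 (80.0.0.0 - 80.63.255.255) -> 186.216.88.106
  80.44.0.0/15 (80.44.0.0 - 80.45.255.255) -> 186.216.88.81
  80.44.0.0/17 (80.44.0.0 - 80.44.127.255) -> 186.216.88.65
More-specific entries that do NOT match:
  80.44.19.128/27 (80.44.19.128 - 80.44.19.159) does not contain 80.44.19.171
  80.44.19.192/26 (80.44.19.192 - 80.44.19.255) does not contain 80.44.19.171
  80.44.19.0/26 (80.44.19.0 - 80.44.19.63) does not contain 80.44.19.171
  80.44.17.0/24 (80.44.17.0 - 80.44.17.255) does not contain 80.44.19.171
  88.44.19.0/24 (88.44.19.0 - 88.44.19.255) does not contain 80.44.19.171
  80.44.20.0/22 (80.44.20.0 - 80.44.23.255) does not contain 80.44.19.171
  80.44.128.0/18 (80.44.128.0 - 80.44.191.255) does not contain 80.44.19.171
Longest matching prefix is /17 -> next hop 186.216.88.65.

186.216.88.65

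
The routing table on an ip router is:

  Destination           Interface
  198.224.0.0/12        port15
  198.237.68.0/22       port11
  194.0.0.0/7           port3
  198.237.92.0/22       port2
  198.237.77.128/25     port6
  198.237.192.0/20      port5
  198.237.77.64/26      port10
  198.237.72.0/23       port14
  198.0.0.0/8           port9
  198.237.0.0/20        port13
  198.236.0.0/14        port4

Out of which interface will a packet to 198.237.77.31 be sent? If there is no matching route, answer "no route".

port4

Routes whose prefix contains 198.237.77.31:
  198.0.0.0/8 (198.0.0.0 - 198.255.255.255) -> port9
  198.224.0.0/12 (198.224.0.0 - 198.239.255.255) -> port15
  198.236.0.0/14 (198.236.0.0 - 198.239.255.255) -> port4
More-specific entries that do NOT match:
  198.237.77.64/26 (198.237.77.64 - 198.237.77.127) does not contain 198.237.77.31
  198.237.77.128/25 (198.237.77.128 - 198.237.77.255) does not contain 198.237.77.31
  198.237.72.0/23 (198.237.72.0 - 198.237.73.255) does not contain 198.237.77.31
  198.237.68.0/22 (198.237.68.0 - 198.237.71.255) does not contain 198.237.77.31
  198.237.92.0/22 (198.237.92.0 - 198.237.95.255) does not contain 198.237.77.31
  198.237.192.0/20 (198.237.192.0 - 198.237.207.255) does not contain 198.237.77.31
  198.237.0.0/20 (198.237.0.0 - 198.237.15.255) does not contain 198.237.77.31
Longest matching prefix is /14 -> interface port4.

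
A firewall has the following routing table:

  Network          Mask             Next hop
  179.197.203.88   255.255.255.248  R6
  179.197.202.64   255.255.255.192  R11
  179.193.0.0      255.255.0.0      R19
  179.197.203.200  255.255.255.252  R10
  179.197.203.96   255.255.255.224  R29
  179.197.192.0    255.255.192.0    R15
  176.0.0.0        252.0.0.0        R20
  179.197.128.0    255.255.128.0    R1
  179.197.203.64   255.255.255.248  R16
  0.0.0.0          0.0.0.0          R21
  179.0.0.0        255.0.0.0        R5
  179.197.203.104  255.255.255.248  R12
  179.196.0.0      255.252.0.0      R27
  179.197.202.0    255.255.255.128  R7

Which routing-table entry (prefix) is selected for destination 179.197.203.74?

Entries matching 179.197.203.74:
  0.0.0.0/0 (default, matches everything)
  176.0.0.0/6 (176.0.0.0 - 179.255.255.255)
  179.0.0.0/8 (179.0.0.0 - 179.255.255.255)
  179.196.0.0/14 (179.196.0.0 - 179.199.255.255)
  179.197.128.0/17 (179.197.128.0 - 179.197.255.255)
  179.197.192.0/18 (179.197.192.0 - 179.197.255.255)
Most specific is 179.197.192.0/18.

179.197.192.0/18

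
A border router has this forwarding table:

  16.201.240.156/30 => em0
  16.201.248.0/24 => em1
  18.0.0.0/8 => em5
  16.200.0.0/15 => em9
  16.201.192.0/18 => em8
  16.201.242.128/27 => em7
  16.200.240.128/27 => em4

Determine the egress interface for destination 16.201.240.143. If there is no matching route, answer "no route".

Routes whose prefix contains 16.201.240.143:
  16.200.0.0/15 (16.200.0.0 - 16.201.255.255) -> em9
  16.201.192.0/18 (16.201.192.0 - 16.201.255.255) -> em8
More-specific entries that do NOT match:
  16.201.240.156/30 (16.201.240.156 - 16.201.240.159) does not contain 16.201.240.143
  16.201.242.128/27 (16.201.242.128 - 16.201.242.159) does not contain 16.201.240.143
  16.200.240.128/27 (16.200.240.128 - 16.200.240.159) does not contain 16.201.240.143
  16.201.248.0/24 (16.201.248.0 - 16.201.248.255) does not contain 16.201.240.143
Longest matching prefix is /18 -> interface em8.

em8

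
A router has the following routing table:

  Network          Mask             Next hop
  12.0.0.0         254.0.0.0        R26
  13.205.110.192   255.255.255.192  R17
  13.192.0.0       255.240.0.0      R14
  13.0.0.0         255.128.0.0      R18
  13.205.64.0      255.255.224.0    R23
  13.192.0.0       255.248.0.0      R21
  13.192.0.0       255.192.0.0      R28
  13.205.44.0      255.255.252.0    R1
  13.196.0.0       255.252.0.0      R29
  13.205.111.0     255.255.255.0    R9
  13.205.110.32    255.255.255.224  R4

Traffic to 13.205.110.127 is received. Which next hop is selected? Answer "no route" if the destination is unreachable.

R14

Routes whose prefix contains 13.205.110.127:
  12.0.0.0/7 (12.0.0.0 - 13.255.255.255) -> R26
  13.192.0.0/10 (13.192.0.0 - 13.255.255.255) -> R28
  13.192.0.0/12 (13.192.0.0 - 13.207.255.255) -> R14
More-specific entries that do NOT match:
  13.205.110.32/27 (13.205.110.32 - 13.205.110.63) does not contain 13.205.110.127
  13.205.110.192/26 (13.205.110.192 - 13.205.110.255) does not contain 13.205.110.127
  13.205.111.0/24 (13.205.111.0 - 13.205.111.255) does not contain 13.205.110.127
  13.205.44.0/22 (13.205.44.0 - 13.205.47.255) does not contain 13.205.110.127
  13.205.64.0/19 (13.205.64.0 - 13.205.95.255) does not contain 13.205.110.127
  13.196.0.0/14 (13.196.0.0 - 13.199.255.255) does not contain 13.205.110.127
  13.192.0.0/13 (13.192.0.0 - 13.199.255.255) does not contain 13.205.110.127
Longest matching prefix is /12 -> next hop R14.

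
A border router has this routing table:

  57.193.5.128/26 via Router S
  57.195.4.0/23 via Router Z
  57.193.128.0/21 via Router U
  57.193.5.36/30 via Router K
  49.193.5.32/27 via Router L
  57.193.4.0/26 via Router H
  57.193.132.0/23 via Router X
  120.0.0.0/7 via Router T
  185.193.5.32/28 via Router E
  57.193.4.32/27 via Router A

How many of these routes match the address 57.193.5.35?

0

No listed prefix contains 57.193.5.35.
Total matching entries: 0.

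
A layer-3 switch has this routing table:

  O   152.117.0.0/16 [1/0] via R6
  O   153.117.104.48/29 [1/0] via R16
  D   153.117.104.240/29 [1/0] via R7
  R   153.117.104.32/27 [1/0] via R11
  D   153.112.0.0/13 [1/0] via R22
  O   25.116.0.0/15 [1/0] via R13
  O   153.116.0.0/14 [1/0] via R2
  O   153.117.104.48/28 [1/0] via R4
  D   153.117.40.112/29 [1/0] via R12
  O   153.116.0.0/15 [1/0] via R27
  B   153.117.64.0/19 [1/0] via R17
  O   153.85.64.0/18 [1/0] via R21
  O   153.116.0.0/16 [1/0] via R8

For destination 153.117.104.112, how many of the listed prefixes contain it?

3

Prefixes containing 153.117.104.112:
  153.112.0.0/13 (153.112.0.0 - 153.119.255.255)
  153.116.0.0/14 (153.116.0.0 - 153.119.255.255)
  153.116.0.0/15 (153.116.0.0 - 153.117.255.255)
Total matching entries: 3.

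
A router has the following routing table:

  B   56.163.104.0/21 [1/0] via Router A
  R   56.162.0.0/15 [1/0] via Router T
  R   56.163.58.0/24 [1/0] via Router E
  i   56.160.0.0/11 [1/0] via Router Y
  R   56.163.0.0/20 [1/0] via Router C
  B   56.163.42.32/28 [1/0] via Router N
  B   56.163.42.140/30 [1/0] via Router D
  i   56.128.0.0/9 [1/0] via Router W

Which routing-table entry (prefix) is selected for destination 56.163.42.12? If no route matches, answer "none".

56.162.0.0/15

Entries matching 56.163.42.12:
  56.128.0.0/9 (56.128.0.0 - 56.255.255.255)
  56.160.0.0/11 (56.160.0.0 - 56.191.255.255)
  56.162.0.0/15 (56.162.0.0 - 56.163.255.255)
Most specific is 56.162.0.0/15.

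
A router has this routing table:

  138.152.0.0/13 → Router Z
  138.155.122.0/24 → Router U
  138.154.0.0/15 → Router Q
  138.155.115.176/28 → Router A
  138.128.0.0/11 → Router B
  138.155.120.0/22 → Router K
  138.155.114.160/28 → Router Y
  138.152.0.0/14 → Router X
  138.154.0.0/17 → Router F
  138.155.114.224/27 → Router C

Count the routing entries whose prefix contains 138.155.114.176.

Prefixes containing 138.155.114.176:
  138.128.0.0/11 (138.128.0.0 - 138.159.255.255)
  138.152.0.0/13 (138.152.0.0 - 138.159.255.255)
  138.152.0.0/14 (138.152.0.0 - 138.155.255.255)
  138.154.0.0/15 (138.154.0.0 - 138.155.255.255)
Total matching entries: 4.

4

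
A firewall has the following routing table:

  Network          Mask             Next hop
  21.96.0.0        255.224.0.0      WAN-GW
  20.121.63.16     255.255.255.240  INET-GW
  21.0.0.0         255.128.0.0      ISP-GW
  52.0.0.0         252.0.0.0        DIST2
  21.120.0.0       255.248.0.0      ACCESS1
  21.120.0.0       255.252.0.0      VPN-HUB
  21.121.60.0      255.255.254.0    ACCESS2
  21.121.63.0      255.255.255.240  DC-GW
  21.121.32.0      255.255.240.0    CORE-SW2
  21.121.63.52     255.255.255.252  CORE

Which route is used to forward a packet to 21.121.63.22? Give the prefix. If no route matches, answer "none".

21.120.0.0/14

Entries matching 21.121.63.22:
  21.0.0.0/9 (21.0.0.0 - 21.127.255.255)
  21.96.0.0/11 (21.96.0.0 - 21.127.255.255)
  21.120.0.0/13 (21.120.0.0 - 21.127.255.255)
  21.120.0.0/14 (21.120.0.0 - 21.123.255.255)
Most specific is 21.120.0.0/14.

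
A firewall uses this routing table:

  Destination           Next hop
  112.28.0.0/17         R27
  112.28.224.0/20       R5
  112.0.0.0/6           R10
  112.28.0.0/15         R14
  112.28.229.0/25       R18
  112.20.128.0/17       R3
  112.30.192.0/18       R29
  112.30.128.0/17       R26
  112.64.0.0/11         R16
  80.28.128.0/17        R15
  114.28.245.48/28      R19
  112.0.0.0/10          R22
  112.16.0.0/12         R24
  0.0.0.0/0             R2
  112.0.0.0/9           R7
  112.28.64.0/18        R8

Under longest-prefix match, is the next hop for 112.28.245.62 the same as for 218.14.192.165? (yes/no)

112.28.245.62: longest match 112.28.0.0/15 -> R14
218.14.192.165: longest match 0.0.0.0/0 -> R2

no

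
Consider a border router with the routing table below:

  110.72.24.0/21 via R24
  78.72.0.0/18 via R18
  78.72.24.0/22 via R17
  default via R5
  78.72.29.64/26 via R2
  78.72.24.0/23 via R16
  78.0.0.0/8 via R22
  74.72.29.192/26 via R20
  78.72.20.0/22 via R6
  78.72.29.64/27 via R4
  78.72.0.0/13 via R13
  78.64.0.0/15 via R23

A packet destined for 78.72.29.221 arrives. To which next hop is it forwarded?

R18

Routes whose prefix contains 78.72.29.221:
  0.0.0.0/0 (default, matches everything) -> R5
  78.0.0.0/8 (78.0.0.0 - 78.255.255.255) -> R22
  78.72.0.0/13 (78.72.0.0 - 78.79.255.255) -> R13
  78.72.0.0/18 (78.72.0.0 - 78.72.63.255) -> R18
More-specific entries that do NOT match:
  78.72.29.64/27 (78.72.29.64 - 78.72.29.95) does not contain 78.72.29.221
  78.72.29.64/26 (78.72.29.64 - 78.72.29.127) does not contain 78.72.29.221
  74.72.29.192/26 (74.72.29.192 - 74.72.29.255) does not contain 78.72.29.221
  78.72.24.0/23 (78.72.24.0 - 78.72.25.255) does not contain 78.72.29.221
  78.72.24.0/22 (78.72.24.0 - 78.72.27.255) does not contain 78.72.29.221
  78.72.20.0/22 (78.72.20.0 - 78.72.23.255) does not contain 78.72.29.221
  110.72.24.0/21 (110.72.24.0 - 110.72.31.255) does not contain 78.72.29.221
Longest matching prefix is /18 -> next hop R18.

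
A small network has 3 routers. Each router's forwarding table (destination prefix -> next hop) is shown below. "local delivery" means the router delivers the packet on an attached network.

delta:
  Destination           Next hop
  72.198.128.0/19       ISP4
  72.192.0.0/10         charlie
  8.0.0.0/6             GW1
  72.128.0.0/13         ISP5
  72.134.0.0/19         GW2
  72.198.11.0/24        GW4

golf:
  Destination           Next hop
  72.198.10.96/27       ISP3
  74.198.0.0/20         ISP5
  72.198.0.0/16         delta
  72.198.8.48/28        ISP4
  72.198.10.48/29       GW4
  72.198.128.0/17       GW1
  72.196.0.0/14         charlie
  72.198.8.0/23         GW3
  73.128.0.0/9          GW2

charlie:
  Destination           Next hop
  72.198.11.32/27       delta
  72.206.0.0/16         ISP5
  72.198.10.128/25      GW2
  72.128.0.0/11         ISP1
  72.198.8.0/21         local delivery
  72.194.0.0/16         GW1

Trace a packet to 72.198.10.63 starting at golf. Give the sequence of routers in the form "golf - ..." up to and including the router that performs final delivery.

golf - delta - charlie

At golf: longest match for 72.198.10.63 is 72.198.0.0/16 -> delta
At delta: longest match for 72.198.10.63 is 72.192.0.0/10 -> charlie
At charlie: longest match for 72.198.10.63 is 72.198.8.0/21 -> local delivery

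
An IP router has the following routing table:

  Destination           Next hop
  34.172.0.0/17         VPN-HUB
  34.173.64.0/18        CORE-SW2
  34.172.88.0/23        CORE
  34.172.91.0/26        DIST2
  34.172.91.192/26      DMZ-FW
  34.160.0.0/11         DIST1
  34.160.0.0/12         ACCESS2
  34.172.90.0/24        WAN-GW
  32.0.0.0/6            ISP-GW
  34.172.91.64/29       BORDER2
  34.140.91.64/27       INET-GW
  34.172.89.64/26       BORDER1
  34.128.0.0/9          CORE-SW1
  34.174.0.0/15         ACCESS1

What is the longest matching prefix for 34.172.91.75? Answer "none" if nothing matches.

Entries matching 34.172.91.75:
  32.0.0.0/6 (32.0.0.0 - 35.255.255.255)
  34.128.0.0/9 (34.128.0.0 - 34.255.255.255)
  34.160.0.0/11 (34.160.0.0 - 34.191.255.255)
  34.160.0.0/12 (34.160.0.0 - 34.175.255.255)
  34.172.0.0/17 (34.172.0.0 - 34.172.127.255)
Most specific is 34.172.0.0/17.

34.172.0.0/17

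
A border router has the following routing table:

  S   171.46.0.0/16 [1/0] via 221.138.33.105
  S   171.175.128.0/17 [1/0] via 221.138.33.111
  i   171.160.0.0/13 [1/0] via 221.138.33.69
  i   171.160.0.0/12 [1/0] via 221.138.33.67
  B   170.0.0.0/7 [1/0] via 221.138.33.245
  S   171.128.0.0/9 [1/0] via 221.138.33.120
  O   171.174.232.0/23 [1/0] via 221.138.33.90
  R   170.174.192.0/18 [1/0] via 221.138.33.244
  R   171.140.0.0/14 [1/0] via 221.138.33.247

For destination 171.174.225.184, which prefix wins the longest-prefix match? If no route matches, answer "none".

Entries matching 171.174.225.184:
  170.0.0.0/7 (170.0.0.0 - 171.255.255.255)
  171.128.0.0/9 (171.128.0.0 - 171.255.255.255)
  171.160.0.0/12 (171.160.0.0 - 171.175.255.255)
Most specific is 171.160.0.0/12.

171.160.0.0/12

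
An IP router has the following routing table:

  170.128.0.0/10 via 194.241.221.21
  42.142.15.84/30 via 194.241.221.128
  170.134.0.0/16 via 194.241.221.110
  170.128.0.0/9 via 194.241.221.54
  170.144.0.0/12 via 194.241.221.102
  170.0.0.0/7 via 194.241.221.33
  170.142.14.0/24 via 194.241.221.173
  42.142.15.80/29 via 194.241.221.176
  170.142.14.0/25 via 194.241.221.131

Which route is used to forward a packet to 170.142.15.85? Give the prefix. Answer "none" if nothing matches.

Entries matching 170.142.15.85:
  170.0.0.0/7 (170.0.0.0 - 171.255.255.255)
  170.128.0.0/9 (170.128.0.0 - 170.255.255.255)
  170.128.0.0/10 (170.128.0.0 - 170.191.255.255)
Most specific is 170.128.0.0/10.

170.128.0.0/10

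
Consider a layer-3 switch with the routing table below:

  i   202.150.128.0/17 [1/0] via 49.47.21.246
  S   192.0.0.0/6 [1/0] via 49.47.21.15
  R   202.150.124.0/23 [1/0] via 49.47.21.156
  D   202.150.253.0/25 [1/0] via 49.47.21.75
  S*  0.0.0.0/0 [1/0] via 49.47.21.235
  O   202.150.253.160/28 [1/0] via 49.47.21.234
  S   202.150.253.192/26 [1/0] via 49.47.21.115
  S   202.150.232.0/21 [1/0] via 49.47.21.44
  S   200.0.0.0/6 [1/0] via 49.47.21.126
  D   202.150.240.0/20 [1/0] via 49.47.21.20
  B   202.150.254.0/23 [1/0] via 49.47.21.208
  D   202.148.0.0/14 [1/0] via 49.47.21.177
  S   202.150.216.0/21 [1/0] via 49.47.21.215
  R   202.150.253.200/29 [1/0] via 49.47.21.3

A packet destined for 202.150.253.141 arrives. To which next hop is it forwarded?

49.47.21.20

Routes whose prefix contains 202.150.253.141:
  0.0.0.0/0 (default, matches everything) -> 49.47.21.235
  200.0.0.0/6 (200.0.0.0 - 203.255.255.255) -> 49.47.21.126
  202.148.0.0/14 (202.148.0.0 - 202.151.255.255) -> 49.47.21.177
  202.150.128.0/17 (202.150.128.0 - 202.150.255.255) -> 49.47.21.246
  202.150.240.0/20 (202.150.240.0 - 202.150.255.255) -> 49.47.21.20
More-specific entries that do NOT match:
  202.150.253.200/29 (202.150.253.200 - 202.150.253.207) does not contain 202.150.253.141
  202.150.253.160/28 (202.150.253.160 - 202.150.253.175) does not contain 202.150.253.141
  202.150.253.192/26 (202.150.253.192 - 202.150.253.255) does not contain 202.150.253.141
  202.150.253.0/25 (202.150.253.0 - 202.150.253.127) does not contain 202.150.253.141
  202.150.124.0/23 (202.150.124.0 - 202.150.125.255) does not contain 202.150.253.141
  202.150.254.0/23 (202.150.254.0 - 202.150.255.255) does not contain 202.150.253.141
  202.150.232.0/21 (202.150.232.0 - 202.150.239.255) does not contain 202.150.253.141
  202.150.216.0/21 (202.150.216.0 - 202.150.223.255) does not contain 202.150.253.141
Longest matching prefix is /20 -> next hop 49.47.21.20.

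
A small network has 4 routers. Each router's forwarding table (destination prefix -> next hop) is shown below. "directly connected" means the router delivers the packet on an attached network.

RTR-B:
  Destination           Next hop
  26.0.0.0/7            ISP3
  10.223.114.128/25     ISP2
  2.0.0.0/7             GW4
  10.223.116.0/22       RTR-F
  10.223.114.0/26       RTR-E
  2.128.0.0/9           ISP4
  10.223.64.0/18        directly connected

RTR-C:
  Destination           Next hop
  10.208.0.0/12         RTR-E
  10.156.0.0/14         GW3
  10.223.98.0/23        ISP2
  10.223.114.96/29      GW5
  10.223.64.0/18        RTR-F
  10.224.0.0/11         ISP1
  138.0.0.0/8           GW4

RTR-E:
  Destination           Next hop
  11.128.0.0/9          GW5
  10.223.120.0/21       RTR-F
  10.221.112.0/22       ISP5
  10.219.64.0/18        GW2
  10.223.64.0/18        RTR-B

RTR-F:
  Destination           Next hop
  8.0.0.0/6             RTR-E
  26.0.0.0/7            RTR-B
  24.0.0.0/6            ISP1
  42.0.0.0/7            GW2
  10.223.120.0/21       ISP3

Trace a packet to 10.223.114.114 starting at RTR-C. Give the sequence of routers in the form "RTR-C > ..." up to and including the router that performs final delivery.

RTR-C > RTR-F > RTR-E > RTR-B

At RTR-C: longest match for 10.223.114.114 is 10.223.64.0/18 -> RTR-F
At RTR-F: longest match for 10.223.114.114 is 8.0.0.0/6 -> RTR-E
At RTR-E: longest match for 10.223.114.114 is 10.223.64.0/18 -> RTR-B
At RTR-B: longest match for 10.223.114.114 is 10.223.64.0/18 -> directly connected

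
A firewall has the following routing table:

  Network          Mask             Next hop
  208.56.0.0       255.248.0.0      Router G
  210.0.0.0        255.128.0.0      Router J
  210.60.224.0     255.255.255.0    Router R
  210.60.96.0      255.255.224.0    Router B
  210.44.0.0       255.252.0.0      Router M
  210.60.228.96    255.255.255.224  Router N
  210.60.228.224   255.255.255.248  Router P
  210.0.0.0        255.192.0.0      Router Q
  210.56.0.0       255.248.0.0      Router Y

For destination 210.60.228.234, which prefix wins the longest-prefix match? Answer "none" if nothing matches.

210.56.0.0/13

Entries matching 210.60.228.234:
  210.0.0.0/9 (210.0.0.0 - 210.127.255.255)
  210.0.0.0/10 (210.0.0.0 - 210.63.255.255)
  210.56.0.0/13 (210.56.0.0 - 210.63.255.255)
Most specific is 210.56.0.0/13.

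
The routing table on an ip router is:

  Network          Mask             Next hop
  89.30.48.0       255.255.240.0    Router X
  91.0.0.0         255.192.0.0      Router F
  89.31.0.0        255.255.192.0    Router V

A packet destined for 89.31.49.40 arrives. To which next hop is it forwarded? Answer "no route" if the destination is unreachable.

Routes whose prefix contains 89.31.49.40:
  89.31.0.0/18 (89.31.0.0 - 89.31.63.255) -> Router V
More-specific entries that do NOT match:
  89.30.48.0/20 (89.30.48.0 - 89.30.63.255) does not contain 89.31.49.40
Longest matching prefix is /18 -> next hop Router V.

Router V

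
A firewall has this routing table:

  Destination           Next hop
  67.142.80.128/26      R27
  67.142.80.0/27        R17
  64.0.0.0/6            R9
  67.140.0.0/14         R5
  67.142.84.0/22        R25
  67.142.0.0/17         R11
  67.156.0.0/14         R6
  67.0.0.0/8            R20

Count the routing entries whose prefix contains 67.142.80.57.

Prefixes containing 67.142.80.57:
  64.0.0.0/6 (64.0.0.0 - 67.255.255.255)
  67.0.0.0/8 (67.0.0.0 - 67.255.255.255)
  67.140.0.0/14 (67.140.0.0 - 67.143.255.255)
  67.142.0.0/17 (67.142.0.0 - 67.142.127.255)
Total matching entries: 4.

4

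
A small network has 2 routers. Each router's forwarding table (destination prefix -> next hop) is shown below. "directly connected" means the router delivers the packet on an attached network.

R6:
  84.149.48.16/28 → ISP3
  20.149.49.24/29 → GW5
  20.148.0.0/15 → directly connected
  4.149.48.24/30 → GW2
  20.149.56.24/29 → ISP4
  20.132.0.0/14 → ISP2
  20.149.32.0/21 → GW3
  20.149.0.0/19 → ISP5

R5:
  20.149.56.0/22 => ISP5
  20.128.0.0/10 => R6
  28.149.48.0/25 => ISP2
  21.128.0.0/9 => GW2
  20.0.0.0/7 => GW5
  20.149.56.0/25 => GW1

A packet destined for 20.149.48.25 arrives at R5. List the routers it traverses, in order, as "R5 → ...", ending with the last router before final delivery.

R5 → R6

At R5: longest match for 20.149.48.25 is 20.128.0.0/10 -> R6
At R6: longest match for 20.149.48.25 is 20.148.0.0/15 -> directly connected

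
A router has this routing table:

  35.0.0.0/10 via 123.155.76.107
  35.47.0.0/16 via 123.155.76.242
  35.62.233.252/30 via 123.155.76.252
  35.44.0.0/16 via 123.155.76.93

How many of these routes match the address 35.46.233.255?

1

Prefixes containing 35.46.233.255:
  35.0.0.0/10 (35.0.0.0 - 35.63.255.255)
Total matching entries: 1.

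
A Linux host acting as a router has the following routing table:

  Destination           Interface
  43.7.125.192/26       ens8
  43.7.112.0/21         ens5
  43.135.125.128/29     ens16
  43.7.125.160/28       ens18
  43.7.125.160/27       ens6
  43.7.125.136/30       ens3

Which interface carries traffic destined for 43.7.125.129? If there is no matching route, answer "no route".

no route

No entry's prefix contains 43.7.125.129; there is no default route.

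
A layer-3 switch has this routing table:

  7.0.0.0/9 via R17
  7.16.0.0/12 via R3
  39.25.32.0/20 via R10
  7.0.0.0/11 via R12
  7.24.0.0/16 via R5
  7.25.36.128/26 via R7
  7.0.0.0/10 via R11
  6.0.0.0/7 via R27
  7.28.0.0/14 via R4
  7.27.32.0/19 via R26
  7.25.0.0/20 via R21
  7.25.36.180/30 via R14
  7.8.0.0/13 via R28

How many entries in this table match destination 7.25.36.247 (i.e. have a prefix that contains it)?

Prefixes containing 7.25.36.247:
  6.0.0.0/7 (6.0.0.0 - 7.255.255.255)
  7.0.0.0/9 (7.0.0.0 - 7.127.255.255)
  7.0.0.0/10 (7.0.0.0 - 7.63.255.255)
  7.0.0.0/11 (7.0.0.0 - 7.31.255.255)
  7.16.0.0/12 (7.16.0.0 - 7.31.255.255)
Total matching entries: 5.

5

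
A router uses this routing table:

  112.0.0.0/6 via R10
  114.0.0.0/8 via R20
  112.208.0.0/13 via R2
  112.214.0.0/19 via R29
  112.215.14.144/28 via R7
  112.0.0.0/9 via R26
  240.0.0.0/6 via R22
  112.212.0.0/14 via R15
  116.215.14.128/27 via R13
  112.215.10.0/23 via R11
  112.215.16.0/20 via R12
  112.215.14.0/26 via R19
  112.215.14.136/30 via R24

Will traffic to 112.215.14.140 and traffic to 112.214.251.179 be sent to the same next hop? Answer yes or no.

112.215.14.140: longest match 112.212.0.0/14 -> R15
112.214.251.179: longest match 112.212.0.0/14 -> R15

yes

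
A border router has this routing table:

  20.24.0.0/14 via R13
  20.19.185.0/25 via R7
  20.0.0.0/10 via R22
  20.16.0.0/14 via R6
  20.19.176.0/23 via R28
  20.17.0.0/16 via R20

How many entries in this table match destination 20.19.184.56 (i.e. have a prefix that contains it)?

Prefixes containing 20.19.184.56:
  20.0.0.0/10 (20.0.0.0 - 20.63.255.255)
  20.16.0.0/14 (20.16.0.0 - 20.19.255.255)
Total matching entries: 2.

2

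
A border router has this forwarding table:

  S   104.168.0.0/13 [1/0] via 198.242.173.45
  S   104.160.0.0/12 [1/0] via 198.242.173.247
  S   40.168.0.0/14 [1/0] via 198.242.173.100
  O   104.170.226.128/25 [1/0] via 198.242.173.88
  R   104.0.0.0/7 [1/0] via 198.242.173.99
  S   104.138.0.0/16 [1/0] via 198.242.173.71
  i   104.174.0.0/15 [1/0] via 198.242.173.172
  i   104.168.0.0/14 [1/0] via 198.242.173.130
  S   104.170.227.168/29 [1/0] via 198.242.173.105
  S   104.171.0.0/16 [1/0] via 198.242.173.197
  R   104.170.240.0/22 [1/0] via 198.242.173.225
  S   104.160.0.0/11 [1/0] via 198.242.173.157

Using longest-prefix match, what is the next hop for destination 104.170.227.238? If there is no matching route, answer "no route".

198.242.173.130

Routes whose prefix contains 104.170.227.238:
  104.0.0.0/7 (104.0.0.0 - 105.255.255.255) -> 198.242.173.99
  104.160.0.0/11 (104.160.0.0 - 104.191.255.255) -> 198.242.173.157
  104.160.0.0/12 (104.160.0.0 - 104.175.255.255) -> 198.242.173.247
  104.168.0.0/13 (104.168.0.0 - 104.175.255.255) -> 198.242.173.45
  104.168.0.0/14 (104.168.0.0 - 104.171.255.255) -> 198.242.173.130
More-specific entries that do NOT match:
  104.170.227.168/29 (104.170.227.168 - 104.170.227.175) does not contain 104.170.227.238
  104.170.226.128/25 (104.170.226.128 - 104.170.226.255) does not contain 104.170.227.238
  104.170.240.0/22 (104.170.240.0 - 104.170.243.255) does not contain 104.170.227.238
  104.138.0.0/16 (104.138.0.0 - 104.138.255.255) does not contain 104.170.227.238
  104.171.0.0/16 (104.171.0.0 - 104.171.255.255) does not contain 104.170.227.238
  104.174.0.0/15 (104.174.0.0 - 104.175.255.255) does not contain 104.170.227.238
Longest matching prefix is /14 -> next hop 198.242.173.130.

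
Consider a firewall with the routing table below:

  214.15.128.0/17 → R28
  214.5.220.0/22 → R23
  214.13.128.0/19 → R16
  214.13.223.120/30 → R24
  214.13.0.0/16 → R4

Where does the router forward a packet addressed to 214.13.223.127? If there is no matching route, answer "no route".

R4

Routes whose prefix contains 214.13.223.127:
  214.13.0.0/16 (214.13.0.0 - 214.13.255.255) -> R4
More-specific entries that do NOT match:
  214.13.223.120/30 (214.13.223.120 - 214.13.223.123) does not contain 214.13.223.127
  214.5.220.0/22 (214.5.220.0 - 214.5.223.255) does not contain 214.13.223.127
  214.13.128.0/19 (214.13.128.0 - 214.13.159.255) does not contain 214.13.223.127
  214.15.128.0/17 (214.15.128.0 - 214.15.255.255) does not contain 214.13.223.127
Longest matching prefix is /16 -> next hop R4.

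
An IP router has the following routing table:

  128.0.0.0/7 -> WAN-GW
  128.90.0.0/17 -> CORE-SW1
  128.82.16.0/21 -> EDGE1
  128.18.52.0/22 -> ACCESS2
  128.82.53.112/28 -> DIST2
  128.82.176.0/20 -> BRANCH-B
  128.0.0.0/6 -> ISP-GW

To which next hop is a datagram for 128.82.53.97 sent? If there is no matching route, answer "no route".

WAN-GW

Routes whose prefix contains 128.82.53.97:
  128.0.0.0/6 (128.0.0.0 - 131.255.255.255) -> ISP-GW
  128.0.0.0/7 (128.0.0.0 - 129.255.255.255) -> WAN-GW
More-specific entries that do NOT match:
  128.82.53.112/28 (128.82.53.112 - 128.82.53.127) does not contain 128.82.53.97
  128.18.52.0/22 (128.18.52.0 - 128.18.55.255) does not contain 128.82.53.97
  128.82.16.0/21 (128.82.16.0 - 128.82.23.255) does not contain 128.82.53.97
  128.82.176.0/20 (128.82.176.0 - 128.82.191.255) does not contain 128.82.53.97
  128.90.0.0/17 (128.90.0.0 - 128.90.127.255) does not contain 128.82.53.97
Longest matching prefix is /7 -> next hop WAN-GW.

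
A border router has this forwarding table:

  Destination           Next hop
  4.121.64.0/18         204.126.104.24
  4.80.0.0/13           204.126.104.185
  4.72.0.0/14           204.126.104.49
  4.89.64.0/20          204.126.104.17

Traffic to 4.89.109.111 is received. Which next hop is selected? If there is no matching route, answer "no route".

No entry's prefix contains 4.89.109.111; there is no default route.

no route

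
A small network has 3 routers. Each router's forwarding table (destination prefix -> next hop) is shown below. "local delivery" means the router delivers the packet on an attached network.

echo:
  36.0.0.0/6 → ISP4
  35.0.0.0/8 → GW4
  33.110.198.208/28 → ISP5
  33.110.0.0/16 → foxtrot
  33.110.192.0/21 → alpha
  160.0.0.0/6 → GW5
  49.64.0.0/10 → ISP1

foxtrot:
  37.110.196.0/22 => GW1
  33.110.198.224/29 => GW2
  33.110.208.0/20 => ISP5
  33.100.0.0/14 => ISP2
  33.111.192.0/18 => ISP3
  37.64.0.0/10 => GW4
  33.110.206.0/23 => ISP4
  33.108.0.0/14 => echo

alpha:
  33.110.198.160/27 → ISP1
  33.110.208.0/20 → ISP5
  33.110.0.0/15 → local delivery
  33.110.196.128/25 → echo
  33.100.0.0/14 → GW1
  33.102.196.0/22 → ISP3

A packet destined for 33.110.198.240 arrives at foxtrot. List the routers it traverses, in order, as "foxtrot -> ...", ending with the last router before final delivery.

foxtrot -> echo -> alpha

At foxtrot: longest match for 33.110.198.240 is 33.108.0.0/14 -> echo
At echo: longest match for 33.110.198.240 is 33.110.192.0/21 -> alpha
At alpha: longest match for 33.110.198.240 is 33.110.0.0/15 -> local delivery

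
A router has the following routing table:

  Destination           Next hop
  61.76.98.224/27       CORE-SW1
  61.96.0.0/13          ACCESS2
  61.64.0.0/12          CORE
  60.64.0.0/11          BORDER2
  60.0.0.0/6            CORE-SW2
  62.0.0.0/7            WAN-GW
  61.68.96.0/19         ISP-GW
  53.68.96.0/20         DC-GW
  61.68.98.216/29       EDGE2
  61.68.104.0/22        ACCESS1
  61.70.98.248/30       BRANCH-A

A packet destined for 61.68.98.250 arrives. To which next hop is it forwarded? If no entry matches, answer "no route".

Routes whose prefix contains 61.68.98.250:
  60.0.0.0/6 (60.0.0.0 - 63.255.255.255) -> CORE-SW2
  61.64.0.0/12 (61.64.0.0 - 61.79.255.255) -> CORE
  61.68.96.0/19 (61.68.96.0 - 61.68.127.255) -> ISP-GW
More-specific entries that do NOT match:
  61.70.98.248/30 (61.70.98.248 - 61.70.98.251) does not contain 61.68.98.250
  61.68.98.216/29 (61.68.98.216 - 61.68.98.223) does not contain 61.68.98.250
  61.76.98.224/27 (61.76.98.224 - 61.76.98.255) does not contain 61.68.98.250
  61.68.104.0/22 (61.68.104.0 - 61.68.107.255) does not contain 61.68.98.250
  53.68.96.0/20 (53.68.96.0 - 53.68.111.255) does not contain 61.68.98.250
Longest matching prefix is /19 -> next hop ISP-GW.

ISP-GW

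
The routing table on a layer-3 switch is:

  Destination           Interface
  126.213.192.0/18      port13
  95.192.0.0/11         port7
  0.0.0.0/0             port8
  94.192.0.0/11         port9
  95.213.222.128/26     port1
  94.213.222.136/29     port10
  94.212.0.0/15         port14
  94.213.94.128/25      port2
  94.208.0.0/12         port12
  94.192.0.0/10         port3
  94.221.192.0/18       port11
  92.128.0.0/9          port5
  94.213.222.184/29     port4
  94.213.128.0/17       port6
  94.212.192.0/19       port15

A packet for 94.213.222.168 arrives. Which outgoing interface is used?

Routes whose prefix contains 94.213.222.168:
  0.0.0.0/0 (default, matches everything) -> port8
  94.192.0.0/10 (94.192.0.0 - 94.255.255.255) -> port3
  94.192.0.0/11 (94.192.0.0 - 94.223.255.255) -> port9
  94.208.0.0/12 (94.208.0.0 - 94.223.255.255) -> port12
  94.212.0.0/15 (94.212.0.0 - 94.213.255.255) -> port14
  94.213.128.0/17 (94.213.128.0 - 94.213.255.255) -> port6
More-specific entries that do NOT match:
  94.213.222.136/29 (94.213.222.136 - 94.213.222.143) does not contain 94.213.222.168
  94.213.222.184/29 (94.213.222.184 - 94.213.222.191) does not contain 94.213.222.168
  95.213.222.128/26 (95.213.222.128 - 95.213.222.191) does not contain 94.213.222.168
  94.213.94.128/25 (94.213.94.128 - 94.213.94.255) does not contain 94.213.222.168
  94.212.192.0/19 (94.212.192.0 - 94.212.223.255) does not contain 94.213.222.168
  126.213.192.0/18 (126.213.192.0 - 126.213.255.255) does not contain 94.213.222.168
  94.221.192.0/18 (94.221.192.0 - 94.221.255.255) does not contain 94.213.222.168
Longest matching prefix is /17 -> interface port6.

port6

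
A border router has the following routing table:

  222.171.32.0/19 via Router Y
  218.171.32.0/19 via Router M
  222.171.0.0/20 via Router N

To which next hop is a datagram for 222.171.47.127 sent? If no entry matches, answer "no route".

Router Y

Routes whose prefix contains 222.171.47.127:
  222.171.32.0/19 (222.171.32.0 - 222.171.63.255) -> Router Y
More-specific entries that do NOT match:
  222.171.0.0/20 (222.171.0.0 - 222.171.15.255) does not contain 222.171.47.127
Longest matching prefix is /19 -> next hop Router Y.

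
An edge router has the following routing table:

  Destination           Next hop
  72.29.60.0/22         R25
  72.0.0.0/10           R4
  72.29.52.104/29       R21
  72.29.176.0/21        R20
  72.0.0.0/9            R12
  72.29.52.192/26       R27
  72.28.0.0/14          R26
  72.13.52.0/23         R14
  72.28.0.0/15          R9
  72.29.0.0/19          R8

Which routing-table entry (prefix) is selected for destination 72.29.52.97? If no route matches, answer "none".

72.28.0.0/15

Entries matching 72.29.52.97:
  72.0.0.0/9 (72.0.0.0 - 72.127.255.255)
  72.0.0.0/10 (72.0.0.0 - 72.63.255.255)
  72.28.0.0/14 (72.28.0.0 - 72.31.255.255)
  72.28.0.0/15 (72.28.0.0 - 72.29.255.255)
Most specific is 72.28.0.0/15.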